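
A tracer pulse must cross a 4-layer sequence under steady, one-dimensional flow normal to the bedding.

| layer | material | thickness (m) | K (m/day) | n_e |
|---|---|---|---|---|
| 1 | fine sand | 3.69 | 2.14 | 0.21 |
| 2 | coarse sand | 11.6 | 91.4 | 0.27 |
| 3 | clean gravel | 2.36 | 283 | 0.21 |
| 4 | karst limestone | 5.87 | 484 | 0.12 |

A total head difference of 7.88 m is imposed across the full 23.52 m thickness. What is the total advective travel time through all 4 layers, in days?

With flow normal to the layers, continuity requires the same specific discharge q through every layer.
Σ(b_i/K_i) = 3.69/2.14 + 11.6/91.4 + 2.36/283 + 5.87/484 = 1.872 d.
q = Δh / Σ(b_i/K_i) = 7.88 / 1.872 = 4.210 m/day.
In each layer the seepage velocity is v_i = q/n_i, so the layer transit time is t_i = b_i·n_i / q:
  layer 1 (fine sand): t_1 = 3.69 × 0.21 / 4.210 = 0.1841 d
  layer 2 (coarse sand): t_2 = 11.6 × 0.27 / 4.210 = 0.7439 d
  layer 3 (clean gravel): t_3 = 2.36 × 0.21 / 4.210 = 0.1177 d
  layer 4 (karst limestone): t_4 = 5.87 × 0.12 / 4.210 = 0.1673 d
Total t = Σ t_i = 1.213 days.

1.21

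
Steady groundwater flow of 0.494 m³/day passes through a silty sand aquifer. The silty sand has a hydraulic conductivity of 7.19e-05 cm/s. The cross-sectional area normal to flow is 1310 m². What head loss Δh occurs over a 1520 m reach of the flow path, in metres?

Convert K: 7.19e-05 cm/s × 864 = 0.06212 m/day.
From Q = K·A·i, i = Q / (K·A) = 0.494 / (0.06212 × 1310) = 0.006070.
Head loss Δh = i · L = 0.006070 × 1520 = 9.227 m.

9.23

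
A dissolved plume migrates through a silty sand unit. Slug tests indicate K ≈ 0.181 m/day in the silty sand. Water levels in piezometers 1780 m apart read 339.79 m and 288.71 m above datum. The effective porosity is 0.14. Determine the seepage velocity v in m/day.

0.0371

Hydraulic gradient i = (339.79 − 288.71) / 1780 = 51.08 / 1780 = 0.02870.
Darcy flux q = K · i = 0.1810 × 0.02870 = 0.005194 m/day.
Seepage velocity v = q / n_e = 0.005194 / 0.14 = 0.03710 m/day.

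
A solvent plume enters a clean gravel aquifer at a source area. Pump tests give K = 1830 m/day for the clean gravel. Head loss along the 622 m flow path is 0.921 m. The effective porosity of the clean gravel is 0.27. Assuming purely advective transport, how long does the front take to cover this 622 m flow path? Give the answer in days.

Hydraulic gradient i = Δh / L = 0.921 / 622 = 0.001481.
Darcy flux q = K · i = 1830 × 0.001481 = 2.710 m/day.
Seepage velocity v = q / n_e = 2.710 / 0.27 = 10.04 m/day.
Travel time t = L / v = 622 / 10.04 = 61.98 days.

62.0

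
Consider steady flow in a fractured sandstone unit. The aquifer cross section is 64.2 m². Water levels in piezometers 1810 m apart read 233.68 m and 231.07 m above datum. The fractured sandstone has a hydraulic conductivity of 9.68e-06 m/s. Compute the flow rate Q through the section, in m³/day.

0.0774

Convert K: 9.68e-06 m/s × 86400 = 0.8364 m/day.
Hydraulic gradient i = (233.68 − 231.07) / 1810 = 2.61 / 1810 = 0.001442.
Darcy's law: Q = K · A · i = 0.8364 × 64.20 × 0.001442 = 0.07743 m³/day.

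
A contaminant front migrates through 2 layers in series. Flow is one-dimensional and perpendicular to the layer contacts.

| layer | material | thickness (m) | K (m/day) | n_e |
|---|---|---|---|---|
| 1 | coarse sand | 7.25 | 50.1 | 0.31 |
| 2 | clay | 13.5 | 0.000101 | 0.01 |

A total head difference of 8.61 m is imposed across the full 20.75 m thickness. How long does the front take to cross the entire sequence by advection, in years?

With flow normal to the layers, continuity requires the same specific discharge q through every layer.
Σ(b_i/K_i) = 7.25/50.1 + 13.5/0.000101 = 1.337e+05 d.
q = Δh / Σ(b_i/K_i) = 8.61 / 1.337e+05 = 6.442e-05 m/day.
In each layer the seepage velocity is v_i = q/n_i, so the layer transit time is t_i = b_i·n_i / q:
  layer 1 (coarse sand): t_1 = 7.25 × 0.31 / 6.442e-05 = 34891 d
  layer 2 (clay): t_2 = 13.5 × 0.01 / 6.442e-05 = 2096 d
Total t = Σ t_i = 36986 days = 101.3 years.

101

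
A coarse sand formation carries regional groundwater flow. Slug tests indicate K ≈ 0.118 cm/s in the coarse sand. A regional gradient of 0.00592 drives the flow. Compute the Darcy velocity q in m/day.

Convert K: 0.118 cm/s × 864 = 102.0 m/day.
Hydraulic gradient i = 0.00592.
Specific discharge q = K · i = 102.0 × 0.005920 = 0.6036 m/day.

0.604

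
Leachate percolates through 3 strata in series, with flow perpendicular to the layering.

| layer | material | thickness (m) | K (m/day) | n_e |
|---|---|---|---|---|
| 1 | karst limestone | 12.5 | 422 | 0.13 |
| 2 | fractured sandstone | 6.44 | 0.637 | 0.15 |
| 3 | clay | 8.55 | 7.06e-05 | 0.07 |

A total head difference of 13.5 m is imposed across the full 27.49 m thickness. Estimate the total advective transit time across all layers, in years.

78.3

With flow normal to the layers, continuity requires the same specific discharge q through every layer.
Σ(b_i/K_i) = 12.5/422 + 6.44/0.637 + 8.55/7.06e-05 = 1.211e+05 d.
q = Δh / Σ(b_i/K_i) = 13.5 / 1.211e+05 = 0.0001115 m/day.
In each layer the seepage velocity is v_i = q/n_i, so the layer transit time is t_i = b_i·n_i / q:
  layer 1 (karst limestone): t_1 = 12.5 × 0.13 / 0.0001115 = 14579 d
  layer 2 (fractured sandstone): t_2 = 6.44 × 0.15 / 0.0001115 = 8666 d
  layer 3 (clay): t_3 = 8.55 × 0.07 / 0.0001115 = 5369 d
Total t = Σ t_i = 28615 days = 78.34 years.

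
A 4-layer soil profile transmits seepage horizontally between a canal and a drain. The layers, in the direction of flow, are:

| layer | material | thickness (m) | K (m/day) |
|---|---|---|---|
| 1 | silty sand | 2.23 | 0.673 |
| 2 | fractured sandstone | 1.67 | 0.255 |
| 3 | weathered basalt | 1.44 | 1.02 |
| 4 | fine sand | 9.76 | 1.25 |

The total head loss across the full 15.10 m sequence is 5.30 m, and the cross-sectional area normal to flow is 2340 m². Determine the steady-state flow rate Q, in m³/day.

650

Flow is perpendicular to layering, so the layers act in series and the equivalent K is the thickness-weighted harmonic mean.
Total thickness L = 2.23 + 1.67 + 1.44 + 9.76 = 15.10 m.
Σ(b_i/K_i) = 2.23/0.673 + 1.67/0.255 + 1.44/1.02 + 9.76/1.25 = 19.08 d.
K_eq = L / Σ(b_i/K_i) = 15.10 / 19.08 = 0.7913 m/day.
Q = K_eq · A · (Δh/L) = 0.7913 × 2340 × (5.30/15.10) = 649.9 m³/day.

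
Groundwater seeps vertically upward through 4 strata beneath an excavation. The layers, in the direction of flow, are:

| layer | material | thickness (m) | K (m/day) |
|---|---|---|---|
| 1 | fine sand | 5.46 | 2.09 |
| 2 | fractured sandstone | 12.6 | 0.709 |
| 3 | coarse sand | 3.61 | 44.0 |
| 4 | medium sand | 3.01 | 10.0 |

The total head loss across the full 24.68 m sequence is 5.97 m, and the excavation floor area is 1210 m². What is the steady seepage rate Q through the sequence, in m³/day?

348

Flow is perpendicular to layering, so the layers act in series and the equivalent K is the thickness-weighted harmonic mean.
Total thickness L = 5.46 + 12.6 + 3.61 + 3.01 = 24.68 m.
Σ(b_i/K_i) = 5.46/2.09 + 12.6/0.709 + 3.61/44.0 + 3.01/10.0 = 20.77 d.
K_eq = L / Σ(b_i/K_i) = 24.68 / 20.77 = 1.188 m/day.
Q = K_eq · A · (Δh/L) = 1.188 × 1210 × (5.97/24.68) = 347.8 m³/day.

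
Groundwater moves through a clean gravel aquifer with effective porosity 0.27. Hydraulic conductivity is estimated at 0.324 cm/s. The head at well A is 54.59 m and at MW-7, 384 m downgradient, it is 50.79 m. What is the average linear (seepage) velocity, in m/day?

10.3

Convert K: 0.324 cm/s × 864 = 279.9 m/day.
Hydraulic gradient i = (54.59 − 50.79) / 384 = 3.8 / 384 = 0.009896.
Darcy flux q = K · i = 279.9 × 0.009896 = 2.770 m/day.
Seepage velocity v = q / n_e = 2.770 / 0.27 = 10.26 m/day.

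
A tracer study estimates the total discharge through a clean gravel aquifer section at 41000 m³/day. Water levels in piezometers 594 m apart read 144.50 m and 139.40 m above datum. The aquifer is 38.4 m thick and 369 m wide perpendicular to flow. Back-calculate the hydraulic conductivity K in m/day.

337

Cross-sectional area A = 369 × 38.4 = 14170 m².
Hydraulic gradient i = (144.50 − 139.40) / 594 = 5.1 / 594 = 0.008586.
From Q = K·A·i, K = Q / (A·i) = 41000 / (14170 × 0.008586) = 337.0 m/day.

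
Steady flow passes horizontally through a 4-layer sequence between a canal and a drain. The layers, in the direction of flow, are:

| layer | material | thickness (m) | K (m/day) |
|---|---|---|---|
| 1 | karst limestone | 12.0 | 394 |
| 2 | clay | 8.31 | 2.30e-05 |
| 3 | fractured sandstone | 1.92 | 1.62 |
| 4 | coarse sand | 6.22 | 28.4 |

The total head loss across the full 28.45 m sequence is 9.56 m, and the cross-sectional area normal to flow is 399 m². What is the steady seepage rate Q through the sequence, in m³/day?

Flow is perpendicular to layering, so the layers act in series and the equivalent K is the thickness-weighted harmonic mean.
Total thickness L = 12.0 + 8.31 + 1.92 + 6.22 = 28.45 m.
Σ(b_i/K_i) = 12.0/394 + 8.31/2.30e-05 + 1.92/1.62 + 6.22/28.4 = 3.613e+05 d.
K_eq = L / Σ(b_i/K_i) = 28.45 / 3.613e+05 = 7.874e-05 m/day.
Q = K_eq · A · (Δh/L) = 7.874e-05 × 399 × (9.56/28.45) = 0.01056 m³/day.

0.0106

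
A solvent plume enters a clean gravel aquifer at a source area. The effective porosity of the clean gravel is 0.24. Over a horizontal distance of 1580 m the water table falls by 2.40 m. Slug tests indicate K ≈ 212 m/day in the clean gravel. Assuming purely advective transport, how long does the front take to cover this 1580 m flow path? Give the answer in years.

3.22

Hydraulic gradient i = Δh / L = 2.40 / 1580 = 0.001519.
Darcy flux q = K · i = 212.0 × 0.001519 = 0.3220 m/day.
Seepage velocity v = q / n_e = 0.3220 / 0.24 = 1.342 m/day.
Travel time t = L / v = 1580 / 1.342 = 1178 days = 3.224 years.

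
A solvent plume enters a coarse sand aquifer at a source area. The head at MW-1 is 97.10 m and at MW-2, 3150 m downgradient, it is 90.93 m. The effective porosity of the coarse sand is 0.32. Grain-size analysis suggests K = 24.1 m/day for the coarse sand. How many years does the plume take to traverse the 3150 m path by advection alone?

58.5

Hydraulic gradient i = (97.10 − 90.93) / 3150 = 6.17 / 3150 = 0.001959.
Darcy flux q = K · i = 24.10 × 0.001959 = 0.04721 m/day.
Seepage velocity v = q / n_e = 0.04721 / 0.32 = 0.1475 m/day.
Travel time t = L / v = 3150 / 0.1475 = 21353 days = 58.46 years.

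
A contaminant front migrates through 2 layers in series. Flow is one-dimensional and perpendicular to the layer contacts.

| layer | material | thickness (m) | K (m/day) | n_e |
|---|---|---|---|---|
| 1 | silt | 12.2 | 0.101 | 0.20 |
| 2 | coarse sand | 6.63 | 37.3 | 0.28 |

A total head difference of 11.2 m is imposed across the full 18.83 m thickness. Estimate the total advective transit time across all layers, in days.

With flow normal to the layers, continuity requires the same specific discharge q through every layer.
Σ(b_i/K_i) = 12.2/0.101 + 6.63/37.3 = 121.0 d.
q = Δh / Σ(b_i/K_i) = 11.2 / 121.0 = 0.09259 m/day.
In each layer the seepage velocity is v_i = q/n_i, so the layer transit time is t_i = b_i·n_i / q:
  layer 1 (silt): t_1 = 12.2 × 0.20 / 0.09259 = 26.35 d
  layer 2 (coarse sand): t_2 = 6.63 × 0.28 / 0.09259 = 20.05 d
Total t = Σ t_i = 46.40 days.

46.4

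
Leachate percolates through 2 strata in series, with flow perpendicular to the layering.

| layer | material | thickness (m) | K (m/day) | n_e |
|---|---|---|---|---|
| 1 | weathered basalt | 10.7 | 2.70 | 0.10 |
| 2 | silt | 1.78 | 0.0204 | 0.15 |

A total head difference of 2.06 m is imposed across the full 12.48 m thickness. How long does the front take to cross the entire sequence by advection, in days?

59.2

With flow normal to the layers, continuity requires the same specific discharge q through every layer.
Σ(b_i/K_i) = 10.7/2.70 + 1.78/0.0204 = 91.22 d.
q = Δh / Σ(b_i/K_i) = 2.06 / 91.22 = 0.02258 m/day.
In each layer the seepage velocity is v_i = q/n_i, so the layer transit time is t_i = b_i·n_i / q:
  layer 1 (weathered basalt): t_1 = 10.7 × 0.10 / 0.02258 = 47.38 d
  layer 2 (silt): t_2 = 1.78 × 0.15 / 0.02258 = 11.82 d
Total t = Σ t_i = 59.20 days.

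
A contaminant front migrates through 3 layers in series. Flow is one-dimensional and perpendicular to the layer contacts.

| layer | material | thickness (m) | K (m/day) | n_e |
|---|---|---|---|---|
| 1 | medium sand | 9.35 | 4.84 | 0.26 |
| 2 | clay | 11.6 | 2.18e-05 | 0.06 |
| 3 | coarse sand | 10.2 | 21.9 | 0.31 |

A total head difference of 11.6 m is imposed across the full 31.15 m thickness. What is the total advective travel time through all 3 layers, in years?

With flow normal to the layers, continuity requires the same specific discharge q through every layer.
Σ(b_i/K_i) = 9.35/4.84 + 11.6/2.18e-05 + 10.2/21.9 = 5.321e+05 d.
q = Δh / Σ(b_i/K_i) = 11.6 / 5.321e+05 = 2.180e-05 m/day.
In each layer the seepage velocity is v_i = q/n_i, so the layer transit time is t_i = b_i·n_i / q:
  layer 1 (medium sand): t_1 = 9.35 × 0.26 / 2.180e-05 = 1.115e+05 d
  layer 2 (clay): t_2 = 11.6 × 0.06 / 2.180e-05 = 31927 d
  layer 3 (coarse sand): t_3 = 10.2 × 0.31 / 2.180e-05 = 1.450e+05 d
Total t = Σ t_i = 2.885e+05 days = 789.8 years.

790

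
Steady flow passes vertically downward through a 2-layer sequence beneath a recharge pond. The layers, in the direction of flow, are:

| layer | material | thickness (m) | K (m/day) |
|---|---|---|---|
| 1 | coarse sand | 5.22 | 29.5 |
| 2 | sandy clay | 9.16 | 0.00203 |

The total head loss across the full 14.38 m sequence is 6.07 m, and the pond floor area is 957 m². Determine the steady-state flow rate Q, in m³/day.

Flow is perpendicular to layering, so the layers act in series and the equivalent K is the thickness-weighted harmonic mean.
Total thickness L = 5.22 + 9.16 = 14.38 m.
Σ(b_i/K_i) = 5.22/29.5 + 9.16/0.00203 = 4512 d.
K_eq = L / Σ(b_i/K_i) = 14.38 / 4512 = 0.003187 m/day.
Q = K_eq · A · (Δh/L) = 0.003187 × 957 × (6.07/14.38) = 1.287 m³/day.

1.29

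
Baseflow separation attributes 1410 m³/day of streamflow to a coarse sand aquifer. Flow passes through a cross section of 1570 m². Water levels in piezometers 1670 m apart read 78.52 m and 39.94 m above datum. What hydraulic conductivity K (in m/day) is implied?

Hydraulic gradient i = (78.52 − 39.94) / 1670 = 38.58 / 1670 = 0.02310.
From Q = K·A·i, K = Q / (A·i) = 1410 / (1570 × 0.02310) = 38.88 m/day.

38.9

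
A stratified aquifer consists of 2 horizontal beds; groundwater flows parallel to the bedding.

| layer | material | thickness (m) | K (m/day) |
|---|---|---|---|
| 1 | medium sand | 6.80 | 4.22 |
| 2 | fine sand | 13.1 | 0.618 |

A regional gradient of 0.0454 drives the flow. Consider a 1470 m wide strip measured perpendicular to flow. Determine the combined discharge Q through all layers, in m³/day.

Flow is parallel to layering, so each bed carries its own Darcy discharge and the transmissivities add.
Σ(K_i·b_i) = 4.22×6.80 + 0.618×13.1 = 36.79 m²/day.
Hydraulic gradient i = 0.0454.
Q = Σ(K_i·b_i) · W · i = 36.79 × 1470 × 0.04540 = 2455 m³/day.

2460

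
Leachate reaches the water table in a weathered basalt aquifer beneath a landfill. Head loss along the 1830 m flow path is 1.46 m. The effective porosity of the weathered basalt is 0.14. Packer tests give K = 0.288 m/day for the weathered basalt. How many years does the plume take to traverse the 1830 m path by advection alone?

Hydraulic gradient i = Δh / L = 1.46 / 1830 = 0.0007978.
Darcy flux q = K · i = 0.2880 × 0.0007978 = 0.0002298 m/day.
Seepage velocity v = q / n_e = 0.0002298 / 0.14 = 0.001641 m/day.
Travel time t = L / v = 1830 / 0.001641 = 1.115e+06 days = 3053 years.

3050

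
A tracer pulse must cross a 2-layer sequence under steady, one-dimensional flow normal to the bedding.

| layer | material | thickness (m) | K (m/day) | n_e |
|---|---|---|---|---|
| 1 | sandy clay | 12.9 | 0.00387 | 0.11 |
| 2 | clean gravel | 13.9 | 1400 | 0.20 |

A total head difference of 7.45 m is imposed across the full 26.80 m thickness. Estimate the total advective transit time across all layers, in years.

With flow normal to the layers, continuity requires the same specific discharge q through every layer.
Σ(b_i/K_i) = 12.9/0.00387 + 13.9/1400 = 3333 d.
q = Δh / Σ(b_i/K_i) = 7.45 / 3333 = 0.002235 m/day.
In each layer the seepage velocity is v_i = q/n_i, so the layer transit time is t_i = b_i·n_i / q:
  layer 1 (sandy clay): t_1 = 12.9 × 0.11 / 0.002235 = 634.9 d
  layer 2 (clean gravel): t_2 = 13.9 × 0.20 / 0.002235 = 1244 d
Total t = Σ t_i = 1879 days = 5.144 years.

5.14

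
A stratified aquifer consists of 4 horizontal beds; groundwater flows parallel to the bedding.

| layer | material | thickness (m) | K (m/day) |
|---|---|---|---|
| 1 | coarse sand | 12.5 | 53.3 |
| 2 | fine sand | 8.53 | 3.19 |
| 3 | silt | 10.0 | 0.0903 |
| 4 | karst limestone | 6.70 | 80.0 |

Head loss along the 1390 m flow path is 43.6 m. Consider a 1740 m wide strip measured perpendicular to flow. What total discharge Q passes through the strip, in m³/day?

Flow is parallel to layering, so each bed carries its own Darcy discharge and the transmissivities add.
Σ(K_i·b_i) = 53.3×12.5 + 3.19×8.53 + 0.0903×10.0 + 80.0×6.70 = 1230 m²/day.
Hydraulic gradient i = Δh / L = 43.6 / 1390 = 0.03137.
Q = Σ(K_i·b_i) · W · i = 1230 × 1740 × 0.03137 = 67151 m³/day.

67200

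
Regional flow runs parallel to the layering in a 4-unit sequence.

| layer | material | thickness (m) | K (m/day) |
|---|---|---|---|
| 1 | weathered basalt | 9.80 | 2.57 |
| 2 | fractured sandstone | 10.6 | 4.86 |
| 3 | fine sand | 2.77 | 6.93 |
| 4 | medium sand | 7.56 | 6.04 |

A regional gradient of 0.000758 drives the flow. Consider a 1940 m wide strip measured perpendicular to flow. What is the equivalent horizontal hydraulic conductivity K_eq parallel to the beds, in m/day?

Flow is parallel to layering, so each bed carries its own Darcy discharge and the transmissivities add.
Σ(K_i·b_i) = 2.57×9.80 + 4.86×10.6 + 6.93×2.77 + 6.04×7.56 = 141.6 m²/day.
Total thickness b = 30.73 m, so K_eq = Σ(K_i·b_i)/b = 4.607 m/day.

4.61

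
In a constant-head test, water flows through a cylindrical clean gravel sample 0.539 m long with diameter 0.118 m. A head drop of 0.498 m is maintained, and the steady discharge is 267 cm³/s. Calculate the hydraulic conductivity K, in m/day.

Cross-sectional area A = π·(d/2)² = π × (0.118/2)² = 0.01094 m².
Convert discharge: 267 cm³/s = 0.0002670 m³/s.
Darcy's law rearranged: K = Q·L / (A·Δh) = 0.0002670 × 0.539 / (0.01094 × 0.498) = 0.02643 m/s = 2283 m/day.

2280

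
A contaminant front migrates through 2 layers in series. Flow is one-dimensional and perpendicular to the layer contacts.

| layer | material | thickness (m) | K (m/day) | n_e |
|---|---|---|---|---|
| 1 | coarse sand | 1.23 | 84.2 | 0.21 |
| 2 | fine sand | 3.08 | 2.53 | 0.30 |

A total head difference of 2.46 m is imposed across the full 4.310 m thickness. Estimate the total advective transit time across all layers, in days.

0.592

With flow normal to the layers, continuity requires the same specific discharge q through every layer.
Σ(b_i/K_i) = 1.23/84.2 + 3.08/2.53 = 1.232 d.
q = Δh / Σ(b_i/K_i) = 2.46 / 1.232 = 1.997 m/day.
In each layer the seepage velocity is v_i = q/n_i, so the layer transit time is t_i = b_i·n_i / q:
  layer 1 (coarse sand): t_1 = 1.23 × 0.21 / 1.997 = 0.1294 d
  layer 2 (fine sand): t_2 = 3.08 × 0.30 / 1.997 = 0.4628 d
Total t = Σ t_i = 0.5921 days.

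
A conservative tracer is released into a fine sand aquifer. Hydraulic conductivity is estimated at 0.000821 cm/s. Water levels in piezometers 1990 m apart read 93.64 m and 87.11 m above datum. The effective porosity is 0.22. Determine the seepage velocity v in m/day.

0.0106

Convert K: 0.000821 cm/s × 864 = 0.7093 m/day.
Hydraulic gradient i = (93.64 − 87.11) / 1990 = 6.53 / 1990 = 0.003281.
Darcy flux q = K · i = 0.7093 × 0.003281 = 0.002328 m/day.
Seepage velocity v = q / n_e = 0.002328 / 0.22 = 0.01058 m/day.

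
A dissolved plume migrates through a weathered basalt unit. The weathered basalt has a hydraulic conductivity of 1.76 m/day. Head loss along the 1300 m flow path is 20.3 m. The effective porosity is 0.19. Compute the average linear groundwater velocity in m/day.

Hydraulic gradient i = Δh / L = 20.3 / 1300 = 0.01562.
Darcy flux q = K · i = 1.760 × 0.01562 = 0.02748 m/day.
Seepage velocity v = q / n_e = 0.02748 / 0.19 = 0.1446 m/day.

0.145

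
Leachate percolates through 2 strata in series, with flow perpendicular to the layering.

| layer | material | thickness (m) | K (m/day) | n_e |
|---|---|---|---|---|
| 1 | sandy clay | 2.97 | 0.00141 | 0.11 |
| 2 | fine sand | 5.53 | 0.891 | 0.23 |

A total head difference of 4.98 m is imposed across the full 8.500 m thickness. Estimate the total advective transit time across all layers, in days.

678

With flow normal to the layers, continuity requires the same specific discharge q through every layer.
Σ(b_i/K_i) = 2.97/0.00141 + 5.53/0.891 = 2113 d.
q = Δh / Σ(b_i/K_i) = 4.98 / 2113 = 0.002357 m/day.
In each layer the seepage velocity is v_i = q/n_i, so the layer transit time is t_i = b_i·n_i / q:
  layer 1 (sandy clay): t_1 = 2.97 × 0.11 / 0.002357 = 138.6 d
  layer 2 (fine sand): t_2 = 5.53 × 0.23 / 0.002357 = 539.6 d
Total t = Σ t_i = 678.1 days.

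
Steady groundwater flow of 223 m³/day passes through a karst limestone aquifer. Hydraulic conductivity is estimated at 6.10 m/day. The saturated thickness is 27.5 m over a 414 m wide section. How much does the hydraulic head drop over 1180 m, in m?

3.79

Cross-sectional area A = 414 × 27.5 = 11385 m².
From Q = K·A·i, i = Q / (K·A) = 223 / (6.100 × 11385) = 0.003211.
Head loss Δh = i · L = 0.003211 × 1180 = 3.789 m.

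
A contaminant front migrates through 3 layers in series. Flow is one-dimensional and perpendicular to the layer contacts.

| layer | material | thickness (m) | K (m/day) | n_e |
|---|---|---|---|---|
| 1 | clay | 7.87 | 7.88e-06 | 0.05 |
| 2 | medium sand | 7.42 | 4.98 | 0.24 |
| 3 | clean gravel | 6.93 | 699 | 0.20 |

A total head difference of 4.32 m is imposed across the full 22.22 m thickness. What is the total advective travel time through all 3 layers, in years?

2250

With flow normal to the layers, continuity requires the same specific discharge q through every layer.
Σ(b_i/K_i) = 7.87/7.88e-06 + 7.42/4.98 + 6.93/699 = 9.987e+05 d.
q = Δh / Σ(b_i/K_i) = 4.32 / 9.987e+05 = 4.325e-06 m/day.
In each layer the seepage velocity is v_i = q/n_i, so the layer transit time is t_i = b_i·n_i / q:
  layer 1 (clay): t_1 = 7.87 × 0.05 / 4.325e-06 = 90973 d
  layer 2 (medium sand): t_2 = 7.42 × 0.24 / 4.325e-06 = 4.117e+05 d
  layer 3 (clean gravel): t_3 = 6.93 × 0.20 / 4.325e-06 = 3.204e+05 d
Total t = Σ t_i = 8.231e+05 days = 2254 years.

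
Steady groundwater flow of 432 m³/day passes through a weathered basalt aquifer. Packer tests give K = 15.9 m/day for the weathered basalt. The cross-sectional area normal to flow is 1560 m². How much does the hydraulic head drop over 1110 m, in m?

19.3

From Q = K·A·i, i = Q / (K·A) = 432 / (15.90 × 1560) = 0.01742.
Head loss Δh = i · L = 0.01742 × 1110 = 19.33 m.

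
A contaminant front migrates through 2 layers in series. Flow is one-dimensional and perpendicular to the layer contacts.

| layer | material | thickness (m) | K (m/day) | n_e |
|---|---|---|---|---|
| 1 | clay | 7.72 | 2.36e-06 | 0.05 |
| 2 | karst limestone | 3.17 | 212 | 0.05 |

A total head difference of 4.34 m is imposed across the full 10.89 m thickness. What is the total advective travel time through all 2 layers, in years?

With flow normal to the layers, continuity requires the same specific discharge q through every layer.
Σ(b_i/K_i) = 7.72/2.36e-06 + 3.17/212 = 3.271e+06 d.
q = Δh / Σ(b_i/K_i) = 4.34 / 3.271e+06 = 1.327e-06 m/day.
In each layer the seepage velocity is v_i = q/n_i, so the layer transit time is t_i = b_i·n_i / q:
  layer 1 (clay): t_1 = 7.72 × 0.05 / 1.327e-06 = 2.909e+05 d
  layer 2 (karst limestone): t_2 = 3.17 × 0.05 / 1.327e-06 = 1.195e+05 d
Total t = Σ t_i = 4.104e+05 days = 1124 years.

1120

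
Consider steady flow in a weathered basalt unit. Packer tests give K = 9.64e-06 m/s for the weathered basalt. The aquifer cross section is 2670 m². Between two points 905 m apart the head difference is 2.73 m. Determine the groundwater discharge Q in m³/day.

6.71

Convert K: 9.64e-06 m/s × 86400 = 0.8329 m/day.
Hydraulic gradient i = Δh / L = 2.73 / 905 = 0.003017.
Darcy's law: Q = K · A · i = 0.8329 × 2670 × 0.003017 = 6.708 m³/day.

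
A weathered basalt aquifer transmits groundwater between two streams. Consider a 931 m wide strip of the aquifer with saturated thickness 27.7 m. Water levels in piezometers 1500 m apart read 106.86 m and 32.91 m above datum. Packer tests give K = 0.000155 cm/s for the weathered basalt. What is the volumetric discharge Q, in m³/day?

Convert K: 0.000155 cm/s × 864 = 0.1339 m/day.
Cross-sectional area A = 931 × 27.7 = 25789 m².
Hydraulic gradient i = (106.86 − 32.91) / 1500 = 73.95 / 1500 = 0.04930.
Darcy's law: Q = K · A · i = 0.1339 × 25789 × 0.04930 = 170.3 m³/day.

170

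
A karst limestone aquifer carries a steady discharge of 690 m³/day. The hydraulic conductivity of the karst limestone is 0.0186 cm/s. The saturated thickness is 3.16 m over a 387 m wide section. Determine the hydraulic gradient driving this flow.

0.0351

Convert K: 0.0186 cm/s × 864 = 16.07 m/day.
Cross-sectional area A = 387 × 3.16 = 1223 m².
From Q = K·A·i, i = Q / (K·A) = 690 / (16.07 × 1223) = 0.03511.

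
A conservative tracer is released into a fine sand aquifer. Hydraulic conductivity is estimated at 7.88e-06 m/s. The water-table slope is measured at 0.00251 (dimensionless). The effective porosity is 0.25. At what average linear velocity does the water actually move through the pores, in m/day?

Convert K: 7.88e-06 m/s × 86400 = 0.6808 m/day.
Hydraulic gradient i = 0.00251.
Darcy flux q = K · i = 0.6808 × 0.002510 = 0.001709 m/day.
Seepage velocity v = q / n_e = 0.001709 / 0.25 = 0.006836 m/day.

0.00684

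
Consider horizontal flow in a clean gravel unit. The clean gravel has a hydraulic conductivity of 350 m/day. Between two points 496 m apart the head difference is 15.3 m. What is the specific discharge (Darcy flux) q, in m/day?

10.8

Hydraulic gradient i = Δh / L = 15.3 / 496 = 0.03085.
Specific discharge q = K · i = 350.0 × 0.03085 = 10.80 m/day.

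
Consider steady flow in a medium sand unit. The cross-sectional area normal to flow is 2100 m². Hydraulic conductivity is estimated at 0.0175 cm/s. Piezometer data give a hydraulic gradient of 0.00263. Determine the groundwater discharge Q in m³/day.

83.5

Convert K: 0.0175 cm/s × 864 = 15.12 m/day.
Hydraulic gradient i = 0.00263.
Darcy's law: Q = K · A · i = 15.12 × 2100 × 0.002630 = 83.51 m³/day.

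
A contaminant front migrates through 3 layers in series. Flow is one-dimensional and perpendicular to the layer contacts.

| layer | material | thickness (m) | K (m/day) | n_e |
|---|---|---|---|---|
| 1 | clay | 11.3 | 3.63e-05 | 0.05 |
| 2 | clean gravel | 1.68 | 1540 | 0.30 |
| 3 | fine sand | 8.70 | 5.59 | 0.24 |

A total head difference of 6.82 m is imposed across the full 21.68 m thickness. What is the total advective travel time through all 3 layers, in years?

With flow normal to the layers, continuity requires the same specific discharge q through every layer.
Σ(b_i/K_i) = 11.3/3.63e-05 + 1.68/1540 + 8.70/5.59 = 3.113e+05 d.
q = Δh / Σ(b_i/K_i) = 6.82 / 3.113e+05 = 2.191e-05 m/day.
In each layer the seepage velocity is v_i = q/n_i, so the layer transit time is t_i = b_i·n_i / q:
  layer 1 (clay): t_1 = 11.3 × 0.05 / 2.191e-05 = 25789 d
  layer 2 (clean gravel): t_2 = 1.68 × 0.30 / 2.191e-05 = 23005 d
  layer 3 (fine sand): t_3 = 8.70 × 0.24 / 2.191e-05 = 95306 d
Total t = Σ t_i = 1.441e+05 days = 394.5 years.

395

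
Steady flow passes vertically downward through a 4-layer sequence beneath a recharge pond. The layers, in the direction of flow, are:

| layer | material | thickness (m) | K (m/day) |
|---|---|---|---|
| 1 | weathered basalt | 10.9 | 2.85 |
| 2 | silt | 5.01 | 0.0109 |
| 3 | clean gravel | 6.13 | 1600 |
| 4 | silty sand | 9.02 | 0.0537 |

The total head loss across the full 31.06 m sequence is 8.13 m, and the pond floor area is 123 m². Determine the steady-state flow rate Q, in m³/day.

1.58

Flow is perpendicular to layering, so the layers act in series and the equivalent K is the thickness-weighted harmonic mean.
Total thickness L = 10.9 + 5.01 + 6.13 + 9.02 = 31.06 m.
Σ(b_i/K_i) = 10.9/2.85 + 5.01/0.0109 + 6.13/1600 + 9.02/0.0537 = 631.4 d.
K_eq = L / Σ(b_i/K_i) = 31.06 / 631.4 = 0.04919 m/day.
Q = K_eq · A · (Δh/L) = 0.04919 × 123 × (8.13/31.06) = 1.584 m³/day.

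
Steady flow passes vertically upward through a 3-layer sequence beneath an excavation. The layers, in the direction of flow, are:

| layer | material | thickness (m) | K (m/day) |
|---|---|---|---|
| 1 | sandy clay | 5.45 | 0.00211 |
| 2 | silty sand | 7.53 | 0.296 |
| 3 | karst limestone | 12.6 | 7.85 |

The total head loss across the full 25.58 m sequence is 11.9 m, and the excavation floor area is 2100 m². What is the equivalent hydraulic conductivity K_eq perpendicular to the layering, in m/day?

Flow is perpendicular to layering, so the layers act in series and the equivalent K is the thickness-weighted harmonic mean.
Total thickness L = 5.45 + 7.53 + 12.6 = 25.58 m.
Σ(b_i/K_i) = 5.45/0.00211 + 7.53/0.296 + 12.6/7.85 = 2610 d.
K_eq = L / Σ(b_i/K_i) = 25.58 / 2610 = 0.009801 m/day.

0.00980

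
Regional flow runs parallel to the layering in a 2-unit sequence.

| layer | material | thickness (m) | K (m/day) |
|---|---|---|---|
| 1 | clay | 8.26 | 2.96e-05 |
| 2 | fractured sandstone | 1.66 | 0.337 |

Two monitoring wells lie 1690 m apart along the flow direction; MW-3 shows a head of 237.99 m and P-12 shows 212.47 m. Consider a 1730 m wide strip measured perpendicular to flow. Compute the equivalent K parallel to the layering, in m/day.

Flow is parallel to layering, so each bed carries its own Darcy discharge and the transmissivities add.
Σ(K_i·b_i) = 2.96e-05×8.26 + 0.337×1.66 = 0.5597 m²/day.
Total thickness b = 9.920 m, so K_eq = Σ(K_i·b_i)/b = 0.05642 m/day.

0.0564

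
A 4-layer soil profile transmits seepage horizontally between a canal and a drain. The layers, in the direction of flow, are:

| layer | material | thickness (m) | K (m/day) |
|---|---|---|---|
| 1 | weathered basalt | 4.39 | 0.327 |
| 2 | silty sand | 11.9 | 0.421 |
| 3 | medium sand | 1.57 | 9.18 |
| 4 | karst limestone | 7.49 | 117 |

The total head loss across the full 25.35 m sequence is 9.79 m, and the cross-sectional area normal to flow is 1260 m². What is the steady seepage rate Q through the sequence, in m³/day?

Flow is perpendicular to layering, so the layers act in series and the equivalent K is the thickness-weighted harmonic mean.
Total thickness L = 4.39 + 11.9 + 1.57 + 7.49 = 25.35 m.
Σ(b_i/K_i) = 4.39/0.327 + 11.9/0.421 + 1.57/9.18 + 7.49/117 = 41.93 d.
K_eq = L / Σ(b_i/K_i) = 25.35 / 41.93 = 0.6046 m/day.
Q = K_eq · A · (Δh/L) = 0.6046 × 1260 × (9.79/25.35) = 294.2 m³/day.

294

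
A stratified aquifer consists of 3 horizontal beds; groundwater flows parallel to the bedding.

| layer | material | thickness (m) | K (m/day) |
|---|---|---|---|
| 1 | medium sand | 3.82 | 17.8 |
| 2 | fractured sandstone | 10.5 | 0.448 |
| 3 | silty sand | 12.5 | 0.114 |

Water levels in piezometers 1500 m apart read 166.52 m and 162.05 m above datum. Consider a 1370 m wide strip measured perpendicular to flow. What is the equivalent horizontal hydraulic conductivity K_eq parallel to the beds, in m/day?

2.76

Flow is parallel to layering, so each bed carries its own Darcy discharge and the transmissivities add.
Σ(K_i·b_i) = 17.8×3.82 + 0.448×10.5 + 0.114×12.5 = 74.12 m²/day.
Total thickness b = 26.82 m, so K_eq = Σ(K_i·b_i)/b = 2.764 m/day.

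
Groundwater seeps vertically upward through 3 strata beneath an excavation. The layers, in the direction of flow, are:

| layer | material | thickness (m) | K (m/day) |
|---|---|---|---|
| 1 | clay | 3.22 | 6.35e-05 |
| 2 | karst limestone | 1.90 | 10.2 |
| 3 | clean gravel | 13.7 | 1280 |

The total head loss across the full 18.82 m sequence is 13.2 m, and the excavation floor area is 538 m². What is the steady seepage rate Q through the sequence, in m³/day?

Flow is perpendicular to layering, so the layers act in series and the equivalent K is the thickness-weighted harmonic mean.
Total thickness L = 3.22 + 1.90 + 13.7 = 18.82 m.
Σ(b_i/K_i) = 3.22/6.35e-05 + 1.90/10.2 + 13.7/1280 = 50709 d.
K_eq = L / Σ(b_i/K_i) = 18.82 / 50709 = 0.0003711 m/day.
Q = K_eq · A · (Δh/L) = 0.0003711 × 538 × (13.2/18.82) = 0.1400 m³/day.

0.140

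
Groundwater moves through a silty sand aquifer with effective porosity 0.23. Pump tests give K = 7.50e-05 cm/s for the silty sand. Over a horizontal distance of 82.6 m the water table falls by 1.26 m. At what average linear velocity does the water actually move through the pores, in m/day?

0.00430

Convert K: 7.50e-05 cm/s × 864 = 0.06480 m/day.
Hydraulic gradient i = Δh / L = 1.26 / 82.6 = 0.01525.
Darcy flux q = K · i = 0.06480 × 0.01525 = 0.0009885 m/day.
Seepage velocity v = q / n_e = 0.0009885 / 0.23 = 0.004298 m/day.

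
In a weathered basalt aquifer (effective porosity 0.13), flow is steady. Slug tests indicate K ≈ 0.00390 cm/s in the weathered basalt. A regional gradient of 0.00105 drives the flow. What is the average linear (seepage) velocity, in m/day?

0.0272

Convert K: 0.00390 cm/s × 864 = 3.370 m/day.
Hydraulic gradient i = 0.00105.
Darcy flux q = K · i = 3.370 × 0.001050 = 0.003538 m/day.
Seepage velocity v = q / n_e = 0.003538 / 0.13 = 0.02722 m/day.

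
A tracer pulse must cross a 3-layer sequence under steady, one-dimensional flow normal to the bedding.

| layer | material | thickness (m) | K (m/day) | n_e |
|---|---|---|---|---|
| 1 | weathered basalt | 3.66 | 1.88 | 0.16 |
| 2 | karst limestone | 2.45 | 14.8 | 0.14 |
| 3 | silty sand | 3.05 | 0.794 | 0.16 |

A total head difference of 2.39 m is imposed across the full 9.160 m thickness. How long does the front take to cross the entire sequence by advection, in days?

With flow normal to the layers, continuity requires the same specific discharge q through every layer.
Σ(b_i/K_i) = 3.66/1.88 + 2.45/14.8 + 3.05/0.794 = 5.954 d.
q = Δh / Σ(b_i/K_i) = 2.39 / 5.954 = 0.4014 m/day.
In each layer the seepage velocity is v_i = q/n_i, so the layer transit time is t_i = b_i·n_i / q:
  layer 1 (weathered basalt): t_1 = 3.66 × 0.16 / 0.4014 = 1.459 d
  layer 2 (karst limestone): t_2 = 2.45 × 0.14 / 0.4014 = 0.8544 d
  layer 3 (silty sand): t_3 = 3.05 × 0.16 / 0.4014 = 1.216 d
Total t = Σ t_i = 3.529 days.

3.53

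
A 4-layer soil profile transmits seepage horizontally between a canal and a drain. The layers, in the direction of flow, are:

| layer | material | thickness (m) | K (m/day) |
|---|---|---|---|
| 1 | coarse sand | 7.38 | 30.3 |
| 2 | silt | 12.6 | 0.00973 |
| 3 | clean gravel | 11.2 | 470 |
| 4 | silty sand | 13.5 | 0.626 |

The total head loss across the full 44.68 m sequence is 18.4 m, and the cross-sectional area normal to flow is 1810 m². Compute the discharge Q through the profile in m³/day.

Flow is perpendicular to layering, so the layers act in series and the equivalent K is the thickness-weighted harmonic mean.
Total thickness L = 7.38 + 12.6 + 11.2 + 13.5 = 44.68 m.
Σ(b_i/K_i) = 7.38/30.3 + 12.6/0.00973 + 11.2/470 + 13.5/0.626 = 1317 d.
K_eq = L / Σ(b_i/K_i) = 44.68 / 1317 = 0.03393 m/day.
Q = K_eq · A · (Δh/L) = 0.03393 × 1810 × (18.4/44.68) = 25.29 m³/day.

25.3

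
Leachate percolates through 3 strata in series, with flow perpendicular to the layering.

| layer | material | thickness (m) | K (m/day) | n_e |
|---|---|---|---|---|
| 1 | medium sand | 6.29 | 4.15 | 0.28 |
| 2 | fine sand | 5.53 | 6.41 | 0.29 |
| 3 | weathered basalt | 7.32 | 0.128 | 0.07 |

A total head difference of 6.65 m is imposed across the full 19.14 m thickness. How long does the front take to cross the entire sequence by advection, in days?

With flow normal to the layers, continuity requires the same specific discharge q through every layer.
Σ(b_i/K_i) = 6.29/4.15 + 5.53/6.41 + 7.32/0.128 = 59.57 d.
q = Δh / Σ(b_i/K_i) = 6.65 / 59.57 = 0.1116 m/day.
In each layer the seepage velocity is v_i = q/n_i, so the layer transit time is t_i = b_i·n_i / q:
  layer 1 (medium sand): t_1 = 6.29 × 0.28 / 0.1116 = 15.78 d
  layer 2 (fine sand): t_2 = 5.53 × 0.29 / 0.1116 = 14.36 d
  layer 3 (weathered basalt): t_3 = 7.32 × 0.07 / 0.1116 = 4.590 d
Total t = Σ t_i = 34.73 days.

34.7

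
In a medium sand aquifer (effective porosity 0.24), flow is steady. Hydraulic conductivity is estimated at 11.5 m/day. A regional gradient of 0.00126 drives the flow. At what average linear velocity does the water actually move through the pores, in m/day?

Hydraulic gradient i = 0.00126.
Darcy flux q = K · i = 11.50 × 0.001260 = 0.01449 m/day.
Seepage velocity v = q / n_e = 0.01449 / 0.24 = 0.06038 m/day.

0.0604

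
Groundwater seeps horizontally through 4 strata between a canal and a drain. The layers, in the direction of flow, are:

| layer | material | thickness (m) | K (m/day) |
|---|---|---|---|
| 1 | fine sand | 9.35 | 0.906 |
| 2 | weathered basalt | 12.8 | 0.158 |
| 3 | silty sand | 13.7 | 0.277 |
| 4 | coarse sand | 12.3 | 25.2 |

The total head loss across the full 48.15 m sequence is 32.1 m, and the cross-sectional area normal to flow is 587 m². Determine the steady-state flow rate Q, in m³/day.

Flow is perpendicular to layering, so the layers act in series and the equivalent K is the thickness-weighted harmonic mean.
Total thickness L = 9.35 + 12.8 + 13.7 + 12.3 = 48.15 m.
Σ(b_i/K_i) = 9.35/0.906 + 12.8/0.158 + 13.7/0.277 + 12.3/25.2 = 141.3 d.
K_eq = L / Σ(b_i/K_i) = 48.15 / 141.3 = 0.3408 m/day.
Q = K_eq · A · (Δh/L) = 0.3408 × 587 × (32.1/48.15) = 133.4 m³/day.

133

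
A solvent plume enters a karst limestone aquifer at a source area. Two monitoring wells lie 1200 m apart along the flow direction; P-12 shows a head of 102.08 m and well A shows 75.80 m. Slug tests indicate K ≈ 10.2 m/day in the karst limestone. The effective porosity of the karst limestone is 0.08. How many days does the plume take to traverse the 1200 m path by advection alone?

430

Hydraulic gradient i = (102.08 − 75.80) / 1200 = 26.28 / 1200 = 0.02190.
Darcy flux q = K · i = 10.20 × 0.02190 = 0.2234 m/day.
Seepage velocity v = q / n_e = 0.2234 / 0.08 = 2.792 m/day.
Travel time t = L / v = 1200 / 2.792 = 429.8 days.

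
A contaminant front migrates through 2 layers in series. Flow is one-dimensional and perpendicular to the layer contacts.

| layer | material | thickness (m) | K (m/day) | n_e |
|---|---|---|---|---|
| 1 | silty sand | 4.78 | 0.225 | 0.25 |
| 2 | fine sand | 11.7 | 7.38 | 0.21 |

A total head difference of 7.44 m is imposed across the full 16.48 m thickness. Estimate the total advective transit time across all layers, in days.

11.2

With flow normal to the layers, continuity requires the same specific discharge q through every layer.
Σ(b_i/K_i) = 4.78/0.225 + 11.7/7.38 = 22.83 d.
q = Δh / Σ(b_i/K_i) = 7.44 / 22.83 = 0.3259 m/day.
In each layer the seepage velocity is v_i = q/n_i, so the layer transit time is t_i = b_i·n_i / q:
  layer 1 (silty sand): t_1 = 4.78 × 0.25 / 0.3259 = 3.667 d
  layer 2 (fine sand): t_2 = 11.7 × 0.21 / 0.3259 = 7.539 d
Total t = Σ t_i = 11.21 days.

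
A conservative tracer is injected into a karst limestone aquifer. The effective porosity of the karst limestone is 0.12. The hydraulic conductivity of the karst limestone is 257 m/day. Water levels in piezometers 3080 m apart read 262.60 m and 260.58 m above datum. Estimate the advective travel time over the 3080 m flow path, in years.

Hydraulic gradient i = (262.60 − 260.58) / 3080 = 2.02 / 3080 = 0.0006558.
Darcy flux q = K · i = 257.0 × 0.0006558 = 0.1686 m/day.
Seepage velocity v = q / n_e = 0.1686 / 0.12 = 1.405 m/day.
Travel time t = L / v = 3080 / 1.405 = 2193 days = 6.004 years.

6.00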